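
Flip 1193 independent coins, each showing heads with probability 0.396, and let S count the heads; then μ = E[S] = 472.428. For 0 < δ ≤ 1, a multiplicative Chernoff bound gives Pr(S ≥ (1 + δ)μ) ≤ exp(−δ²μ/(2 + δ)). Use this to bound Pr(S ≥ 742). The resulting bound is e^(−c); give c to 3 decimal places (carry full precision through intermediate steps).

59.838

Write 742 = (1 + δ)μ, so δ = 742/472.428 − 1 = 0.5706097…
Then the exponent is δ²μ/(2 + δ) = (742 − μ)² / (μ·(2 + δ)) = 59.838099.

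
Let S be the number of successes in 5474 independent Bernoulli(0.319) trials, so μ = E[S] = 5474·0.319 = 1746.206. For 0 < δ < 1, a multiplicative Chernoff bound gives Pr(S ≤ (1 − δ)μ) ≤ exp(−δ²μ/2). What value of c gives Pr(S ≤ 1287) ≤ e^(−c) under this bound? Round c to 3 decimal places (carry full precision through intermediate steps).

Write 1287 = (1 − δ)μ, so δ = 1 − 1287/1746.206 = 0.2629736…
Then the exponent is δ²μ/2 = (μ − 1287)²/(2μ) = 60.379517.

60.380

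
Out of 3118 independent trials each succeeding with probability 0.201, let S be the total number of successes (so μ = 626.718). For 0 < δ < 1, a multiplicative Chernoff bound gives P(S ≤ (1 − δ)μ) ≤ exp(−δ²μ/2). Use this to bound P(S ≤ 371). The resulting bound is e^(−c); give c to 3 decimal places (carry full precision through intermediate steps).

52.170

Write 371 = (1 − δ)μ, so δ = 1 − 371/626.718 = 0.4080272…
Then the exponent is δ²μ/2 = (μ − 371)²/(2μ) = 52.169952.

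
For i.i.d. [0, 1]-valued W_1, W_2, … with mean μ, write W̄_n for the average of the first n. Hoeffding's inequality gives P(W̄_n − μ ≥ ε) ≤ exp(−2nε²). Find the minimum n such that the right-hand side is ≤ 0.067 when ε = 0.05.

541

Require exp(−2nε²) ≤ 0.067, i.e. 2nε² ≥ ln(1/0.067) = 2.703063.
So n ≥ 2.703063 / (2·0.05²) = 540.613.
The smallest integer n is 541.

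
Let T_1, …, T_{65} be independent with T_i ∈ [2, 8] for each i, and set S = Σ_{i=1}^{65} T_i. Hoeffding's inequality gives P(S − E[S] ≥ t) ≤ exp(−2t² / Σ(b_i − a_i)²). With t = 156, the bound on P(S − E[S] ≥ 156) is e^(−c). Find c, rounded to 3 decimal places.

20.800

Σ(b_i − a_i)² = 65·(6)² = 2340.
c = 2t²/2340 = 2·156²/2340 = 20.8000.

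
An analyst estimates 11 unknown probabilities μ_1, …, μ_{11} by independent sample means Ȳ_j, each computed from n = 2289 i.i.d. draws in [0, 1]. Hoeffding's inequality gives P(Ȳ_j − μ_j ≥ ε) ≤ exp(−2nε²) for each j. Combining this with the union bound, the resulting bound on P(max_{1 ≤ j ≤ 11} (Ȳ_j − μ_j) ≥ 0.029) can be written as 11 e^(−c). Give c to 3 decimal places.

Union bound over the 11 events: P(max_{1 ≤ j ≤ 11} (Ȳ_j − μ_j) ≥ 0.029) ≤ 11·exp(−2nε²) = 11 exp(−2·2289·0.029²).
So c = 2·2289·0.029² = 3.8501.

3.850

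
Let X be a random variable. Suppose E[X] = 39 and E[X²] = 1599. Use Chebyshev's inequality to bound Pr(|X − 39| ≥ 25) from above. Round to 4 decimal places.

0.1248

Var(X) = E[X²] − (E[X])² = 1599 − 1521 = 78.
Chebyshev's inequality: Pr(|X − μ| ≥ t) ≤ Var(X)/t² = 78/625 = 0.1248.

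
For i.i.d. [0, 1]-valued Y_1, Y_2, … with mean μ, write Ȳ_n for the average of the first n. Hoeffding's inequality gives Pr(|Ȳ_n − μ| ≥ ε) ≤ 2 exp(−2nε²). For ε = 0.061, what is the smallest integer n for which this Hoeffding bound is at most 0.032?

Require 2·exp(−2nε²) ≤ 0.032, i.e. 2nε² ≥ ln(2/0.032) = 4.135167.
So n ≥ 4.135167 / (2·0.061²) = 555.653.
The smallest integer n is 556.

556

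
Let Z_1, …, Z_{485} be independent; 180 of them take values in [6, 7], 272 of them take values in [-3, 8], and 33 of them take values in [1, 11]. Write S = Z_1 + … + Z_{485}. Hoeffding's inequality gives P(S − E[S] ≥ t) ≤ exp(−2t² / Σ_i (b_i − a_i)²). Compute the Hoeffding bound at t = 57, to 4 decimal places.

0.8365

Σ(b_i − a_i)² = 180·1² + 272·11² + 33·10² = 36392.
Exponent = 2·57² / 36392 = 0.17856.
Bound = exp(−0.17856) = 0.83648.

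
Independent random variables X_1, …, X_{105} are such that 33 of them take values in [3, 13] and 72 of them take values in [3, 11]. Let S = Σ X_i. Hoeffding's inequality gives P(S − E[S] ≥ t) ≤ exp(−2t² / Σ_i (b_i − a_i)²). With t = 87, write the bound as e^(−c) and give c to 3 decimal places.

1.914

Σ(b_i − a_i)² = 33·10² + 72·8² = 7908.
c = 2t² / 7908 = 2·87² / 7908 = 1.9143.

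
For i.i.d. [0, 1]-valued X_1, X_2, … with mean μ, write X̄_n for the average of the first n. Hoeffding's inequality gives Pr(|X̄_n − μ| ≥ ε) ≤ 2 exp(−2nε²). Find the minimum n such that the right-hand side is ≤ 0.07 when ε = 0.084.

238

Require 2·exp(−2nε²) ≤ 0.07, i.e. 2nε² ≥ ln(2/0.07) = 3.352407.
So n ≥ 3.352407 / (2·0.084²) = 237.557.
The smallest integer n is 238.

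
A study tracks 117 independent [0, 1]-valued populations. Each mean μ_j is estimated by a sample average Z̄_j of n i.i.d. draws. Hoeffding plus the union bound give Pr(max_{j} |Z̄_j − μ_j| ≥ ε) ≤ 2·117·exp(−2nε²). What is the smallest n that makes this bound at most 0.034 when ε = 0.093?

Need 2·117·exp(−2nε²) ≤ 0.034, i.e. exp(−2nε²) ≤ 0.034/234.
So 2nε² ≥ ln(234/0.034) = 8.836716.
Hence n ≥ 8.836716/(2·0.093²) = 510.852.
The smallest integer n is 511.

511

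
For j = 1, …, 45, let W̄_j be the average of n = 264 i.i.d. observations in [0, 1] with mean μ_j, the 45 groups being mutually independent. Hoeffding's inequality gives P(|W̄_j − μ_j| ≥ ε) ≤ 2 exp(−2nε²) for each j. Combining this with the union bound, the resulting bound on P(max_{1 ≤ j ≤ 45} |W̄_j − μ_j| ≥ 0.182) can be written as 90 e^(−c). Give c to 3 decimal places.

17.489

Union bound over the 45 events: P(max_{1 ≤ j ≤ 45} |W̄_j − μ_j| ≥ 0.182) ≤ 45·2·exp(−2nε²) = 90 exp(−2·264·0.182²).
So c = 2·264·0.182² = 17.4895.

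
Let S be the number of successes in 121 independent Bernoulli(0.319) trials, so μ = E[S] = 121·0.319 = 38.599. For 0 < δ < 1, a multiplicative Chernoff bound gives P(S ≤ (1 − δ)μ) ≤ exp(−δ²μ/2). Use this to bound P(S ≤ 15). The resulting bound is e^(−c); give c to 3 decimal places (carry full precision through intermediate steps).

7.214

Write 15 = (1 − δ)μ, so δ = 1 − 15/38.599 = 0.6113889…
Then the exponent is δ²μ/2 = (μ − 15)²/(2μ) = 7.214083.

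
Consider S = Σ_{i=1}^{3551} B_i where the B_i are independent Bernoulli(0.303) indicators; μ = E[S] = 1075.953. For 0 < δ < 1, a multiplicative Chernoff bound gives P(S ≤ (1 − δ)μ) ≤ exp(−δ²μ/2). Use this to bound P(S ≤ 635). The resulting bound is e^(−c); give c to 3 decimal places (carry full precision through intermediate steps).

90.357

Write 635 = (1 − δ)μ, so δ = 1 − 635/1075.953 = 0.4098255…
Then the exponent is δ²μ/2 = (μ − 635)²/(2μ) = 90.356897.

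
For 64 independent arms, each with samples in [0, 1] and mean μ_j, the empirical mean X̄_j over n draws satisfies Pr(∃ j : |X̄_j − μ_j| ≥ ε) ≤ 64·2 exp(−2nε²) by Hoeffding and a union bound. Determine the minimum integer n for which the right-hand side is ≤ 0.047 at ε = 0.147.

184

Need 2·64·exp(−2nε²) ≤ 0.047, i.e. exp(−2nε²) ≤ 0.047/128.
So 2nε² ≥ ln(128/0.047) = 7.909638.
Hence n ≥ 7.909638/(2·0.147²) = 183.017.
The smallest integer n is 184.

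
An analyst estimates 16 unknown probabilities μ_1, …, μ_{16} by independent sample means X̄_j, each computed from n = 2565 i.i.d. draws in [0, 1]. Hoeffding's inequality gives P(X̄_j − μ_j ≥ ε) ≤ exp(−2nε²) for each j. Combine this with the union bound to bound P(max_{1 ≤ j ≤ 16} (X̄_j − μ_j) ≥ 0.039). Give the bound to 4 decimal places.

Per-experiment Hoeffding bound: exp(−2·2565·0.039²) = exp(−7.80273) = 0.00040862.
Union bound over 16 events: 16·0.00040862 = 0.00654.

0.0065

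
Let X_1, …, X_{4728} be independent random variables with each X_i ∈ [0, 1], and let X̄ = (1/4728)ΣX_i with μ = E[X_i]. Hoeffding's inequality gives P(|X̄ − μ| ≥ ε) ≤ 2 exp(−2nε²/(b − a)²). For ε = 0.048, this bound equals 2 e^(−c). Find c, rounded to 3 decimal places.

c = 2nε²/(b − a)² = 2·4728·0.048² / 1² = 21.7866.

21.787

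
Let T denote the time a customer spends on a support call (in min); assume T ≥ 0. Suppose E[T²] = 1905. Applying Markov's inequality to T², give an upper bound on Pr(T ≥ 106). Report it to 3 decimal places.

Since T ≥ 0, the event {T ≥ 106} is the same as {T² ≥ 11236}.
Markov's inequality applied to T² gives Pr(T² ≥ 11236) ≤ E[T²]/11236 = 1905/11236 = 0.1695.

0.170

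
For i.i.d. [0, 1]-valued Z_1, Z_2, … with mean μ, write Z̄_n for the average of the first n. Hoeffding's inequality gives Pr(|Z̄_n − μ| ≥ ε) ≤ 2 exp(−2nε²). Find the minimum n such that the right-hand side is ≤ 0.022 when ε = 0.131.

Require 2·exp(−2nε²) ≤ 0.022, i.e. 2nε² ≥ ln(2/0.022) = 4.509860.
So n ≥ 4.509860 / (2·0.131²) = 131.399.
The smallest integer n is 132.

132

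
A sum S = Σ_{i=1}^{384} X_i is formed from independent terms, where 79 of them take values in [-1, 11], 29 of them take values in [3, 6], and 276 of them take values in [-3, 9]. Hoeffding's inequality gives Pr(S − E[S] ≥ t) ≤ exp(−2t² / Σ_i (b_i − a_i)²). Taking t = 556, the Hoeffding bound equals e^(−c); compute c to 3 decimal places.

Σ(b_i − a_i)² = 79·12² + 29·3² + 276·12² = 51381.
c = 2t² / 51381 = 2·556² / 51381 = 12.0331.

12.033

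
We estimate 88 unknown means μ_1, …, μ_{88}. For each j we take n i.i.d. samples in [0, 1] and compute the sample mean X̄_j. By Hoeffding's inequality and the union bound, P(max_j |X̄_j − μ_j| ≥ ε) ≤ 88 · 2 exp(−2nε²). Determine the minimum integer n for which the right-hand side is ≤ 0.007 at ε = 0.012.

Need 2·88·exp(−2nε²) ≤ 0.007, i.e. exp(−2nε²) ≤ 0.007/176.
So 2nε² ≥ ln(176/0.007) = 10.132329.
Hence n ≥ 10.132329/(2·0.012²) = 35181.698.
The smallest integer n is 35182.

35182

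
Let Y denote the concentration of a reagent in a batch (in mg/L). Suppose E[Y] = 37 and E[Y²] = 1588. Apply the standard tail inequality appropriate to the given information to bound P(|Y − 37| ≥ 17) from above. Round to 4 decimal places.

The first two moments determine the variance, so Chebyshev's inequality is the sharpest standard bound available.
Var(Y) = E[Y²] − (E[Y])² = 1588 − 1369 = 219.
Chebyshev's inequality: P(|Y − μ| ≥ t) ≤ Var(Y)/t² = 219/289 = 0.7578.

0.7578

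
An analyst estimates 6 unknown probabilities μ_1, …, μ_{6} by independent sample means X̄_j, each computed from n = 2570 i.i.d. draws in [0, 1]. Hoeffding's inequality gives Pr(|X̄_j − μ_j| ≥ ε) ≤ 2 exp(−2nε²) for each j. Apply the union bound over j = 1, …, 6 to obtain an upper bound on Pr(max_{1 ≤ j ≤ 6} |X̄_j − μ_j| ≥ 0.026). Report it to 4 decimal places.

Per-experiment Hoeffding bound: 2·exp(−2·2570·0.026²) = 2·exp(−3.47464) = 0.061946.
Union bound over 6 events: 6·0.061946 = 0.37168.

0.3717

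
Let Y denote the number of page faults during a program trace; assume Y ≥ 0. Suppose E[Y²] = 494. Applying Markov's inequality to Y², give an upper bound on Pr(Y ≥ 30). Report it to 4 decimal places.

Since Y ≥ 0, the event {Y ≥ 30} is the same as {Y² ≥ 900}.
Markov's inequality applied to Y² gives Pr(Y² ≥ 900) ≤ E[Y²]/900 = 494/900 = 0.5489.

0.5489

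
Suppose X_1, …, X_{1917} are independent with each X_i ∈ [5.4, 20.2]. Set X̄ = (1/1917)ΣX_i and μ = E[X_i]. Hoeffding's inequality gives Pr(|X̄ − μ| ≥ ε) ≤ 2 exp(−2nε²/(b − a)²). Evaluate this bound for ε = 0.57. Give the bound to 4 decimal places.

Exponent: 2nε²/(b − a)² = 2·1917·0.57² / 14.8² = 5.68694.
Bound = 2·exp(−5.68694) = 0.00678.

0.0068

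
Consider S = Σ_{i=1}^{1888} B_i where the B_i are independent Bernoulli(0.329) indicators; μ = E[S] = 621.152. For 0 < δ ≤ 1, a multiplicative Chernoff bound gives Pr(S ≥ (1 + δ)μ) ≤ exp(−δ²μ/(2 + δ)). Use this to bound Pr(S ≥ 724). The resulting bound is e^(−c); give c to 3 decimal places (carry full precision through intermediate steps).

7.864

Write 724 = (1 + δ)μ, so δ = 724/621.152 − 1 = 0.1655762…
Then the exponent is δ²μ/(2 + δ) = (724 − μ)² / (μ·(2 + δ)) = 7.863581.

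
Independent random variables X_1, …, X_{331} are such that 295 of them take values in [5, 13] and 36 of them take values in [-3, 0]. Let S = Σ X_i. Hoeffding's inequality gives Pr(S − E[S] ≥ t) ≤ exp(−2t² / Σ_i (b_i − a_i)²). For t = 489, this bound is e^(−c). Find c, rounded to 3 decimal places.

24.903

Σ(b_i − a_i)² = 295·8² + 36·3² = 19204.
c = 2t² / 19204 = 2·489² / 19204 = 24.9032.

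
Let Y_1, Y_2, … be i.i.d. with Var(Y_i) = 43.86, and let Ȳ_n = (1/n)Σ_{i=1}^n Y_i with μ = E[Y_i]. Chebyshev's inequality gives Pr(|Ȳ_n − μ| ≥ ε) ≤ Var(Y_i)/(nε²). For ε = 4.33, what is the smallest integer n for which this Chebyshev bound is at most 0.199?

Require 43.86/(n·4.33²) ≤ 0.199, i.e. n ≥ 43.86/(0.199·4.33²) = 11.755.
The smallest integer n is 12.

12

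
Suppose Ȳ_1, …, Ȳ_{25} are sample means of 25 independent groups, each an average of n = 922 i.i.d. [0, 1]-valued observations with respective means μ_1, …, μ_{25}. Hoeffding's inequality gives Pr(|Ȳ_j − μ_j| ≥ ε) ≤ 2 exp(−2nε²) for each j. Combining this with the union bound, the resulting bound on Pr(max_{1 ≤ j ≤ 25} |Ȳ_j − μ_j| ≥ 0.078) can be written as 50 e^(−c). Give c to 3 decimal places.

11.219

Union bound over the 25 events: Pr(max_{1 ≤ j ≤ 25} |Ȳ_j − μ_j| ≥ 0.078) ≤ 25·2·exp(−2nε²) = 50 exp(−2·922·0.078²).
So c = 2·922·0.078² = 11.2189.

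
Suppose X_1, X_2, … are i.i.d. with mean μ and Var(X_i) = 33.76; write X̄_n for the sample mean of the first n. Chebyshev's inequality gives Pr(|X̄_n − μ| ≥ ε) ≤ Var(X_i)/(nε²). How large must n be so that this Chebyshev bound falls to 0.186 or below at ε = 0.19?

Require 33.76/(n·0.19²) ≤ 0.186, i.e. n ≥ 33.76/(0.186·0.19²) = 5027.850.
The smallest integer n is 5028.

5028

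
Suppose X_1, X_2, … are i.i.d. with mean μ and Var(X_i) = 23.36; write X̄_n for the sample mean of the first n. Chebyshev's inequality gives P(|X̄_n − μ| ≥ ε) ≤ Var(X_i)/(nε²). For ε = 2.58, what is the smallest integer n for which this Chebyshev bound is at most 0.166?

22

Require 23.36/(n·2.58²) ≤ 0.166, i.e. n ≥ 23.36/(0.166·2.58²) = 21.141.
The smallest integer n is 22.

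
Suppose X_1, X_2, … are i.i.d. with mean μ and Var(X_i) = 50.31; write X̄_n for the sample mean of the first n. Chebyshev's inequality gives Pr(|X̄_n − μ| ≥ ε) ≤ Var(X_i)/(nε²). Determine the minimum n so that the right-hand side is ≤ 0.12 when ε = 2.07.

98

Require 50.31/(n·2.07²) ≤ 0.12, i.e. n ≥ 50.31/(0.12·2.07²) = 97.844.
The smallest integer n is 98.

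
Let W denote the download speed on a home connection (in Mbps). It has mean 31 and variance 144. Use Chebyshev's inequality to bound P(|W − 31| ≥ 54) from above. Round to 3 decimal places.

0.049

Chebyshev: P(|W − μ| ≥ t) ≤ Var(W)/t².
Bound = 144 / 2916 = 0.0494.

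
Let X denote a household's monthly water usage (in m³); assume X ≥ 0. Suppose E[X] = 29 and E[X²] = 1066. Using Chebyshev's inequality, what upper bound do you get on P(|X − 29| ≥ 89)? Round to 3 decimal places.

Var(X) = E[X²] − (E[X])² = 1066 − 841 = 225.
Chebyshev's inequality: P(|X − μ| ≥ t) ≤ Var(X)/t² = 225/7921 = 0.0284.

0.028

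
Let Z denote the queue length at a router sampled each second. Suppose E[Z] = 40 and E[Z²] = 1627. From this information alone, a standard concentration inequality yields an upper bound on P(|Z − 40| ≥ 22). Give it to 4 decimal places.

The first two moments determine the variance, so Chebyshev's inequality is the sharpest standard bound available.
Var(Z) = E[Z²] − (E[Z])² = 1627 − 1600 = 27.
Chebyshev's inequality: P(|Z − μ| ≥ t) ≤ Var(Z)/t² = 27/484 = 0.0558.

0.0558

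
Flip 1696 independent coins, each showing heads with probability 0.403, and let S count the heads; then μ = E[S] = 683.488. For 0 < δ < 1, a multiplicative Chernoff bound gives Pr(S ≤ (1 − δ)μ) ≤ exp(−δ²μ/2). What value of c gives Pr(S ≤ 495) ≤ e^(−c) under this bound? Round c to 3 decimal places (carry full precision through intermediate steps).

Write 495 = (1 − δ)μ, so δ = 1 − 495/683.488 = 0.2757737…
Then the exponent is δ²μ/2 = (μ − 495)²/(2μ) = 25.990015.

25.990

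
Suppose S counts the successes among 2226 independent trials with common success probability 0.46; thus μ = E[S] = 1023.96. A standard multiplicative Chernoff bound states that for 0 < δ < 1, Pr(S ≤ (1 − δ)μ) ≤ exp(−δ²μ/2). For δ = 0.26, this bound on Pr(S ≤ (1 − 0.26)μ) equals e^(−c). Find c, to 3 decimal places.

34.610

c = δ²μ/2 = 0.26²·1023.96/2 = 34.6098.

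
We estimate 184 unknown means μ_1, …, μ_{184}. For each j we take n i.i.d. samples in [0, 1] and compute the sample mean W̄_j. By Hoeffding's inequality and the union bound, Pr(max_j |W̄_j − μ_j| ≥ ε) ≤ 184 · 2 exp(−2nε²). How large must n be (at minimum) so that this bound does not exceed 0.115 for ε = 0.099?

412

Need 2·184·exp(−2nε²) ≤ 0.115, i.e. exp(−2nε²) ≤ 0.115/368.
So 2nε² ≥ ln(368/0.115) = 8.070906.
Hence n ≥ 8.070906/(2·0.099²) = 411.739.
The smallest integer n is 412.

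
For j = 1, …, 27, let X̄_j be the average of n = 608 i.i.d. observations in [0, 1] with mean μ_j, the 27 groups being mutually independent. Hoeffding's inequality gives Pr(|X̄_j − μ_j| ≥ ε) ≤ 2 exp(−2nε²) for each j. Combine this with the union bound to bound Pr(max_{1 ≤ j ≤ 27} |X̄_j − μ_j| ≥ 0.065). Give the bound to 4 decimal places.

Per-experiment Hoeffding bound: 2·exp(−2·608·0.065²) = 2·exp(−5.13760) = 0.011744.
Union bound over 27 events: 27·0.011744 = 0.31708.

0.3171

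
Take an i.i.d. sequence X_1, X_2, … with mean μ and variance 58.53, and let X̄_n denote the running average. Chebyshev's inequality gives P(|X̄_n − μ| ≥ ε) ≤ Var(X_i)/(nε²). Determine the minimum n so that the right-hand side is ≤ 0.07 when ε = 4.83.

36

Require 58.53/(n·4.83²) ≤ 0.07, i.e. n ≥ 58.53/(0.07·4.83²) = 35.842.
The smallest integer n is 36.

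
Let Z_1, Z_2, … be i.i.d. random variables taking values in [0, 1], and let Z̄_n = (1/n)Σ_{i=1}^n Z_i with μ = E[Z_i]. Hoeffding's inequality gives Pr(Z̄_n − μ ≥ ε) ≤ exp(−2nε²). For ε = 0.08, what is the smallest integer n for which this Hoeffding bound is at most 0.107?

Require exp(−2nε²) ≤ 0.107, i.e. 2nε² ≥ ln(1/0.107) = 2.234926.
So n ≥ 2.234926 / (2·0.08²) = 174.604.
The smallest integer n is 175.

175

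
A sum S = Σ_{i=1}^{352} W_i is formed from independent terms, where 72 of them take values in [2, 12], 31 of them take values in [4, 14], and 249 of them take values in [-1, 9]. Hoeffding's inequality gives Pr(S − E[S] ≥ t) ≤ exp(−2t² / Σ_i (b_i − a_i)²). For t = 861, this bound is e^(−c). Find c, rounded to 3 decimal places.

Σ(b_i − a_i)² = 72·10² + 31·10² + 249·10² = 35200.
c = 2t² / 35200 = 2·861² / 35200 = 42.1205.

42.121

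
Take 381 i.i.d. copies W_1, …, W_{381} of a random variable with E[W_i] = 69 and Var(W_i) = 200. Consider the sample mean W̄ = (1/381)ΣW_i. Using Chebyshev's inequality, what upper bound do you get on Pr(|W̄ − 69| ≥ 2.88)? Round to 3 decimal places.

Var(W̄) = Var(W_i)/n = 200/381 = 0.52493.
Chebyshev: Pr(|W̄ − 69| ≥ 2.88) ≤ Var(W̄)/(2.88)² = 200/(381·2.88²) = 0.0633.

0.063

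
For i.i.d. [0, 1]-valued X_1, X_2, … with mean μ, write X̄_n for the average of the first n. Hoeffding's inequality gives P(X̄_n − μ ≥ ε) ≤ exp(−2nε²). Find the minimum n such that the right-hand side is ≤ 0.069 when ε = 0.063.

Require exp(−2nε²) ≤ 0.069, i.e. 2nε² ≥ ln(1/0.069) = 2.673649.
So n ≥ 2.673649 / (2·0.063²) = 336.816.
The smallest integer n is 337.

337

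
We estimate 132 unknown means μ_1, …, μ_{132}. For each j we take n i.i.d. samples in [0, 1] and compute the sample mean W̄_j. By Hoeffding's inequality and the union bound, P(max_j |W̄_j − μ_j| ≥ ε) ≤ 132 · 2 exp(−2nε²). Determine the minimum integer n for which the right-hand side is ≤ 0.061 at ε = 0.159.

Need 2·132·exp(−2nε²) ≤ 0.061, i.e. exp(−2nε²) ≤ 0.061/264.
So 2nε² ≥ ln(264/0.061) = 8.372831.
Hence n ≥ 8.372831/(2·0.159²) = 165.595.
The smallest integer n is 166.

166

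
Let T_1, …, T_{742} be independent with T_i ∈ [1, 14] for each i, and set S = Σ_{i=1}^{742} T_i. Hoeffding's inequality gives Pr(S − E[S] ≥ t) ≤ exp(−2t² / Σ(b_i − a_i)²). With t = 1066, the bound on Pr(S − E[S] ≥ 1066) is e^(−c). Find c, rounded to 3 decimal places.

Σ(b_i − a_i)² = 742·(13)² = 125398.
c = 2t²/125398 = 2·1066²/125398 = 18.1240.

18.124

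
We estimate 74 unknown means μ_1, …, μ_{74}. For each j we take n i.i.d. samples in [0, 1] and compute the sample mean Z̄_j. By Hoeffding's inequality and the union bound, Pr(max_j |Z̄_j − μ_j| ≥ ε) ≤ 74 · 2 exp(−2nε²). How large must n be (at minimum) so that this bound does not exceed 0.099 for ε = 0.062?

951

Need 2·74·exp(−2nε²) ≤ 0.099, i.e. exp(−2nε²) ≤ 0.099/148.
So 2nε² ≥ ln(148/0.099) = 7.309848.
Hence n ≥ 7.309848/(2·0.062²) = 950.813.
The smallest integer n is 951.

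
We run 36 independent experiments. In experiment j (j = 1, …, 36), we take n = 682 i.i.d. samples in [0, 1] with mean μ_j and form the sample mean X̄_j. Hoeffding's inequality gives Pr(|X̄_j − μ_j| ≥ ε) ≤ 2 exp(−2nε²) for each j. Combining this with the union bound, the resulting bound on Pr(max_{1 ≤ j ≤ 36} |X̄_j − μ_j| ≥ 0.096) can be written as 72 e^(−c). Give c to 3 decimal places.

12.571

Union bound over the 36 events: Pr(max_{1 ≤ j ≤ 36} |X̄_j − μ_j| ≥ 0.096) ≤ 36·2·exp(−2nε²) = 72 exp(−2·682·0.096²).
So c = 2·682·0.096² = 12.5706.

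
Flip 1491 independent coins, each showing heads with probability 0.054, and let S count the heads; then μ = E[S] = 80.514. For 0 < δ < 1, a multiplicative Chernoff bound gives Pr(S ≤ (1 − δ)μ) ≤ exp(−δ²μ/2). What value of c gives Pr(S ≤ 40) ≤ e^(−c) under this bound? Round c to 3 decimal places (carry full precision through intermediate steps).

Write 40 = (1 − δ)μ, so δ = 1 − 40/80.514 = 0.503192…
Then the exponent is δ²μ/2 = (μ − 40)²/(2μ) = 10.193160.

10.193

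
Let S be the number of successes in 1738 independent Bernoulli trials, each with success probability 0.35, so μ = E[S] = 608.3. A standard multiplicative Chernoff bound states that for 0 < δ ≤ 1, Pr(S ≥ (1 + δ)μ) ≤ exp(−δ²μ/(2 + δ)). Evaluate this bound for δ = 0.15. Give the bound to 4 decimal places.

Exponent = δ²μ/(2 + δ) = 0.15²·608.3/2.15 = 6.3659.
Bound = exp(−6.3659) = 0.00172.

0.0017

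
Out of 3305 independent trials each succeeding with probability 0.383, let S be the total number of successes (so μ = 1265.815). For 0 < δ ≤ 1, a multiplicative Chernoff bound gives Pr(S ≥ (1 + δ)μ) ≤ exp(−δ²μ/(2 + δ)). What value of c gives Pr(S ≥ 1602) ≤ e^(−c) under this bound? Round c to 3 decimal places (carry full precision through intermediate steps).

Write 1602 = (1 + δ)μ, so δ = 1602/1265.815 − 1 = 0.2655878…
Then the exponent is δ²μ/(2 + δ) = (1602 − μ)² / (μ·(2 + δ)) = 39.409918.

39.410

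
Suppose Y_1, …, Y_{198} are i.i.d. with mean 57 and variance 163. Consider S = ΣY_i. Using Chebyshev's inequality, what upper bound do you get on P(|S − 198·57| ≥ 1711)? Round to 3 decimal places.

0.011

Var(S) = n·Var(Y_i) = 198·163 = 32274.
Chebyshev: P(|S − 198·57| ≥ 1711) ≤ Var(S)/1711² = 32274/2927521 = 0.0110.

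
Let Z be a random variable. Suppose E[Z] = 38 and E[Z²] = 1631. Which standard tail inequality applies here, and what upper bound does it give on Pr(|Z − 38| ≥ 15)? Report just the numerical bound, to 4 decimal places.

0.8311

The first two moments determine the variance, so Chebyshev's inequality is the sharpest standard bound available.
Var(Z) = E[Z²] − (E[Z])² = 1631 − 1444 = 187.
Chebyshev's inequality: Pr(|Z − μ| ≥ t) ≤ Var(Z)/t² = 187/225 = 0.8311.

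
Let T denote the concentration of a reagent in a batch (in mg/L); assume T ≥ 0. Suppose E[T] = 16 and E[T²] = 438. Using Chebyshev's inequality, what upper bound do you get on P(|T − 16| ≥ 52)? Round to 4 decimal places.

0.0673

Var(T) = E[T²] − (E[T])² = 438 − 256 = 182.
Chebyshev's inequality: P(|T − μ| ≥ t) ≤ Var(T)/t² = 182/2704 = 0.0673.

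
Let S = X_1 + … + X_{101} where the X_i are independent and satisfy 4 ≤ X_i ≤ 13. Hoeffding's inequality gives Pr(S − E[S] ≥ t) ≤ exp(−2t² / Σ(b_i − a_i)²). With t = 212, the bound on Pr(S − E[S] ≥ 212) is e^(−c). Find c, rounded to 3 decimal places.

10.987

Σ(b_i − a_i)² = 101·(9)² = 8181.
c = 2t²/8181 = 2·212²/8181 = 10.9874.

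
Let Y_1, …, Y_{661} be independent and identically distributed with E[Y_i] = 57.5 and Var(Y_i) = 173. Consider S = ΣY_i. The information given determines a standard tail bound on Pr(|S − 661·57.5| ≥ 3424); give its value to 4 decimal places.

0.0098

With mean and variance of each term known, Chebyshev's inequality bounds the deviation of the sum (or sample mean).
Var(S) = n·Var(Y_i) = 661·173 = 114353.
Chebyshev: Pr(|S − 661·57.5| ≥ 3424) ≤ Var(S)/3424² = 114353/11723776 = 0.0098.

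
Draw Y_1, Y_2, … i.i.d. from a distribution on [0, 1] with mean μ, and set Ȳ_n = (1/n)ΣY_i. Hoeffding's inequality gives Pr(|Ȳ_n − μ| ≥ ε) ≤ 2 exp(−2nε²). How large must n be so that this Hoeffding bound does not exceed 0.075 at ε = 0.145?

79

Require 2·exp(−2nε²) ≤ 0.075, i.e. 2nε² ≥ ln(2/0.075) = 3.283414.
So n ≥ 3.283414 / (2·0.145²) = 78.084.
The smallest integer n is 79.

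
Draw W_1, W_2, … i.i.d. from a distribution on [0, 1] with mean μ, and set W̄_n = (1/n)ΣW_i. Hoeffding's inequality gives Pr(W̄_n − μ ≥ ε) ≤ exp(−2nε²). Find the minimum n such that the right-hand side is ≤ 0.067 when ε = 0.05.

541

Require exp(−2nε²) ≤ 0.067, i.e. 2nε² ≥ ln(1/0.067) = 2.703063.
So n ≥ 2.703063 / (2·0.05²) = 540.613.
The smallest integer n is 541.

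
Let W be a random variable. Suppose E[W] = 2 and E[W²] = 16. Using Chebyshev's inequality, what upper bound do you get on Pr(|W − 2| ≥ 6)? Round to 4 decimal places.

Var(W) = E[W²] − (E[W])² = 16 − 4 = 12.
Chebyshev's inequality: Pr(|W − μ| ≥ t) ≤ Var(W)/t² = 12/36 = 0.3333.

0.3333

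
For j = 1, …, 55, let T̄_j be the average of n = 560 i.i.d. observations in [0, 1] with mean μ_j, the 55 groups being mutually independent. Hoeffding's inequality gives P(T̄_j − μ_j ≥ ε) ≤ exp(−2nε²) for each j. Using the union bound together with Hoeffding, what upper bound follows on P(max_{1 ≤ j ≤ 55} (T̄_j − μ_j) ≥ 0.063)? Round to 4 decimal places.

Per-experiment Hoeffding bound: exp(−2·560·0.063²) = exp(−4.44528) = 0.011734.
Union bound over 55 events: 55·0.011734 = 0.64536.

0.6454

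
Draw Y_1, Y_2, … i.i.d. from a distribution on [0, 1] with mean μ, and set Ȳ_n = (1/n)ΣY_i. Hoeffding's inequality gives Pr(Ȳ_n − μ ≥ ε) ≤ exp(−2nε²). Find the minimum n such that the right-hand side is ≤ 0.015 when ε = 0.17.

Require exp(−2nε²) ≤ 0.015, i.e. 2nε² ≥ ln(1/0.015) = 4.199705.
So n ≥ 4.199705 / (2·0.17²) = 72.659.
The smallest integer n is 73.

73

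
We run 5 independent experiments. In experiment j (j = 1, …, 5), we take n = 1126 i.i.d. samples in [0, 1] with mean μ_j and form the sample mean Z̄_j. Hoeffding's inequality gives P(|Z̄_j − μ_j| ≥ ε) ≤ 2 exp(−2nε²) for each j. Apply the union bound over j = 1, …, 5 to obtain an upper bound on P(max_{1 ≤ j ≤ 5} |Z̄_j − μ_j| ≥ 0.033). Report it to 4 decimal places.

0.8608

Per-experiment Hoeffding bound: 2·exp(−2·1126·0.033²) = 2·exp(−2.45243) = 0.17217.
Union bound over 5 events: 5·0.17217 = 0.86084.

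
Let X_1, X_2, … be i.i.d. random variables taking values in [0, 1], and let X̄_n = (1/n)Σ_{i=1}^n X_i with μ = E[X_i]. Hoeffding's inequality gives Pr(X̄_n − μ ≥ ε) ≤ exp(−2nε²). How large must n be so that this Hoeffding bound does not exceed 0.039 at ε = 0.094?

184

Require exp(−2nε²) ≤ 0.039, i.e. 2nε² ≥ ln(1/0.039) = 3.244194.
So n ≥ 3.244194 / (2·0.094²) = 183.578.
The smallest integer n is 184.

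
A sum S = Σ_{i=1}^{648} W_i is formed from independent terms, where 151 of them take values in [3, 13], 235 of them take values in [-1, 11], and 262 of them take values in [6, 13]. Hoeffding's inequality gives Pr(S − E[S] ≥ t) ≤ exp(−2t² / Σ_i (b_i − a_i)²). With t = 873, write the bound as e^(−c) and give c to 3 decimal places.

Σ(b_i − a_i)² = 151·10² + 235·12² + 262·7² = 61778.
c = 2t² / 61778 = 2·873² / 61778 = 24.6732.

24.673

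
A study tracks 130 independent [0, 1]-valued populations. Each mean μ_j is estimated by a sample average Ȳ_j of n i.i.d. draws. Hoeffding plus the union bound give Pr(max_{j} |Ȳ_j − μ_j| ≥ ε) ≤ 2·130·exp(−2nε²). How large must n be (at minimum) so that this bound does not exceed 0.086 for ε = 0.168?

142

Need 2·130·exp(−2nε²) ≤ 0.086, i.e. exp(−2nε²) ≤ 0.086/260.
So 2nε² ≥ ln(260/0.086) = 8.014090.
Hence n ≥ 8.014090/(2·0.168²) = 141.973.
The smallest integer n is 142.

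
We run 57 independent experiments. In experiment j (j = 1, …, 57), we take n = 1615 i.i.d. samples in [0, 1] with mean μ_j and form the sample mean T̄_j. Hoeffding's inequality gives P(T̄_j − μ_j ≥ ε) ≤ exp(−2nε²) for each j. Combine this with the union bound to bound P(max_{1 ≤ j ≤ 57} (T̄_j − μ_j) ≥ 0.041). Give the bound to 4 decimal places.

0.2499

Per-experiment Hoeffding bound: exp(−2·1615·0.041²) = exp(−5.42963) = 0.0043847.
Union bound over 57 events: 57·0.0043847 = 0.24993.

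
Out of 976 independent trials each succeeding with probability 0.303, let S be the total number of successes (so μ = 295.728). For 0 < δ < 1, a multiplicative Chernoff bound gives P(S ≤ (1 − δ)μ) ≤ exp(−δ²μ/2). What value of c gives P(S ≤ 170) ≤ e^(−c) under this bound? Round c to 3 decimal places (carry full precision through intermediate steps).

Write 170 = (1 − δ)μ, so δ = 1 − 170/295.728 = 0.4251474…
Then the exponent is δ²μ/2 = (μ − 170)²/(2μ) = 26.726468.

26.726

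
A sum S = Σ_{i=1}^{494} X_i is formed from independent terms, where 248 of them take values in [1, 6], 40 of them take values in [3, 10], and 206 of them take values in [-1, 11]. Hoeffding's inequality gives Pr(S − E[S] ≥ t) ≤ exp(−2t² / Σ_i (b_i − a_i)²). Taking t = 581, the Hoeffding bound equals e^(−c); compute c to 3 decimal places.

Σ(b_i − a_i)² = 248·5² + 40·7² + 206·12² = 37824.
c = 2t² / 37824 = 2·581² / 37824 = 17.8490.

17.849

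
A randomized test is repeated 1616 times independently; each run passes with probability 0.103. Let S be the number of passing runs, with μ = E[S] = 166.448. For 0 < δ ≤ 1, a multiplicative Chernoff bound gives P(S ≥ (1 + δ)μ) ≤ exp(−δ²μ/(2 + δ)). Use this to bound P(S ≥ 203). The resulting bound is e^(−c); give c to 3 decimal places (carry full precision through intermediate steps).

Write 203 = (1 + δ)μ, so δ = 203/166.448 − 1 = 0.2196001…
Then the exponent is δ²μ/(2 + δ) = (203 − μ)² / (μ·(2 + δ)) = 3.616338.

3.616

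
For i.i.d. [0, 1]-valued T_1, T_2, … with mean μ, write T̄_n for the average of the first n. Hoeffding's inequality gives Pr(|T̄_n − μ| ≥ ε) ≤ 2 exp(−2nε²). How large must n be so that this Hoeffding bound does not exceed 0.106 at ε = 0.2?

Require 2·exp(−2nε²) ≤ 0.106, i.e. 2nε² ≥ ln(2/0.106) = 2.937463.
So n ≥ 2.937463 / (2·0.2²) = 36.718.
The smallest integer n is 37.

37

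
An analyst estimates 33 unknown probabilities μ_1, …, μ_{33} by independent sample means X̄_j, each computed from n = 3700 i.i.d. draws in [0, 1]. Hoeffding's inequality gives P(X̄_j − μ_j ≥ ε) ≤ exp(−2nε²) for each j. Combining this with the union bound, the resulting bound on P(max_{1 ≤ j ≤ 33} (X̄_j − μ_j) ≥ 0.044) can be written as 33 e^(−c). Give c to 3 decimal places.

Union bound over the 33 events: P(max_{1 ≤ j ≤ 33} (X̄_j − μ_j) ≥ 0.044) ≤ 33·exp(−2nε²) = 33 exp(−2·3700·0.044²).
So c = 2·3700·0.044² = 14.3264.

14.326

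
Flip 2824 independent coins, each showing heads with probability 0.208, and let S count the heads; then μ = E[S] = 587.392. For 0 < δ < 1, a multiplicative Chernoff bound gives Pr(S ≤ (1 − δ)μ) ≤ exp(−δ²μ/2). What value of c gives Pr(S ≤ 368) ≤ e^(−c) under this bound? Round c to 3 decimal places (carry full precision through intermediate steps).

40.972

Write 368 = (1 − δ)μ, so δ = 1 − 368/587.392 = 0.3735019…
Then the exponent is δ²μ/2 = (μ − 368)²/(2μ) = 40.971659.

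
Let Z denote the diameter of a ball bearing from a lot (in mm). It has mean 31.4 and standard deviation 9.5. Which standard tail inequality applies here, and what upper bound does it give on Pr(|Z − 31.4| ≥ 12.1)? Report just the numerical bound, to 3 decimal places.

0.616

Mean and variance are known, so Chebyshev's inequality applies.
Chebyshev: Pr(|Z − μ| ≥ t) ≤ Var(Z)/t².
Var(Z) = σ² = 9.5² = 90.25.
Bound = 90.25 / 146.41 = 0.6164.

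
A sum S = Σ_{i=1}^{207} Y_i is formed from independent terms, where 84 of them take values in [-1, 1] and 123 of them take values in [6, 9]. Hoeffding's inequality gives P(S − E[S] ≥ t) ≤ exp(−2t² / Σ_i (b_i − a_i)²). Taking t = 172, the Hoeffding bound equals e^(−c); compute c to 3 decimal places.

41.003

Σ(b_i − a_i)² = 84·2² + 123·3² = 1443.
c = 2t² / 1443 = 2·172² / 1443 = 41.0035.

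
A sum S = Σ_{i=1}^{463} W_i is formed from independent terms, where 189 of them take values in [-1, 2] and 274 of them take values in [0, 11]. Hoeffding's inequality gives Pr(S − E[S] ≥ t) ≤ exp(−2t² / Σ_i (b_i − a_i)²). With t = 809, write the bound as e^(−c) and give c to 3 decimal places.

37.554

Σ(b_i − a_i)² = 189·3² + 274·11² = 34855.
c = 2t² / 34855 = 2·809² / 34855 = 37.5545.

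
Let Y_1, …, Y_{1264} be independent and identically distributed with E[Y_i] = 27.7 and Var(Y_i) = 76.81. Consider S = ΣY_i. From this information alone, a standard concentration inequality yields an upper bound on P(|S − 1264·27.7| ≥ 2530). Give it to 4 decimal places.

0.0152

With mean and variance of each term known, Chebyshev's inequality bounds the deviation of the sum (or sample mean).
Var(S) = n·Var(Y_i) = 1264·76.81 = 97087.84.
Chebyshev: P(|S − 1264·27.7| ≥ 2530) ≤ Var(S)/2530² = 97087.84/6400900 = 0.0152.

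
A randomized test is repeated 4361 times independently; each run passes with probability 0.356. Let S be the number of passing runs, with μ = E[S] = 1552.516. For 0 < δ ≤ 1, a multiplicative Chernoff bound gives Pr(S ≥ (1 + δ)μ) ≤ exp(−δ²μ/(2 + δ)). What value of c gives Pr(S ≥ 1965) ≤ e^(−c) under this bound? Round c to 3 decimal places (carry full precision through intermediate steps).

48.370

Write 1965 = (1 + δ)μ, so δ = 1965/1552.516 − 1 = 0.2656874…
Then the exponent is δ²μ/(2 + δ) = (1965 − μ)² / (μ·(2 + δ)) = 48.370228.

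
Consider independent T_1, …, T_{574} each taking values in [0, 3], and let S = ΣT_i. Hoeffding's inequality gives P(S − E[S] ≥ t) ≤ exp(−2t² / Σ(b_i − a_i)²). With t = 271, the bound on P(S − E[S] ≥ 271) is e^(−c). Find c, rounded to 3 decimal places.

28.432

Σ(b_i − a_i)² = 574·(3)² = 5166.
c = 2t²/5166 = 2·271²/5166 = 28.4324.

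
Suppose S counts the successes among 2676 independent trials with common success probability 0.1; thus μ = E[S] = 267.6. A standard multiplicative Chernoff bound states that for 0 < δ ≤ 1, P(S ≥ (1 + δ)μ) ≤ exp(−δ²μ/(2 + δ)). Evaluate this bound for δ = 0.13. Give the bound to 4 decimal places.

0.1196

Exponent = δ²μ/(2 + δ) = 0.13²·267.6/2.13 = 2.1232.
Bound = exp(−2.1232) = 0.11965.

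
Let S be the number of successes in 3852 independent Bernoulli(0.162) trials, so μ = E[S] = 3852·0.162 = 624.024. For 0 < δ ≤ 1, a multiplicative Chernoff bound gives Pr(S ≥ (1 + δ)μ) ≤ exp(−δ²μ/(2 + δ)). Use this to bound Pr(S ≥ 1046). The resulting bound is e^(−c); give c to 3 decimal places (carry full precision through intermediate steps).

106.623

Write 1046 = (1 + δ)μ, so δ = 1046/624.024 − 1 = 0.6762176…
Then the exponent is δ²μ/(2 + δ) = (1046 − μ)² / (μ·(2 + δ)) = 106.623464.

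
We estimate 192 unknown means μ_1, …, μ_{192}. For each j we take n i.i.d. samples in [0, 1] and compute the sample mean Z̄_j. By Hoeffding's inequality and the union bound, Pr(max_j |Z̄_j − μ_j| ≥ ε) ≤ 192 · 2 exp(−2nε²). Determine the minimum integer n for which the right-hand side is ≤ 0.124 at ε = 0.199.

Need 2·192·exp(−2nε²) ≤ 0.124, i.e. exp(−2nε²) ≤ 0.124/384.
So 2nε² ≥ ln(384/0.124) = 8.038116.
Hence n ≥ 8.038116/(2·0.199²) = 101.489.
The smallest integer n is 102.

102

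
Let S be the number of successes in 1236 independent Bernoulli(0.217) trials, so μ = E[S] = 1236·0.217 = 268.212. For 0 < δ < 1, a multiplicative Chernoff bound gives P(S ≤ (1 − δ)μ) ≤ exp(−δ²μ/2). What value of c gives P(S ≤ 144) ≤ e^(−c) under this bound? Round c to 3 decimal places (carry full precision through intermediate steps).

28.762

Write 144 = (1 − δ)μ, so δ = 1 − 144/268.212 = 0.4631113…
Then the exponent is δ²μ/2 = (μ − 144)²/(2μ) = 28.761989.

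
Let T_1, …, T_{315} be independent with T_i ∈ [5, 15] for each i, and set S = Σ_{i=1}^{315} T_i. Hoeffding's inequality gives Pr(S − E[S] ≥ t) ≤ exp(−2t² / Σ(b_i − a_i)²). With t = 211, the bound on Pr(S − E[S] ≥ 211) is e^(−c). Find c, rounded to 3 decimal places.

Σ(b_i − a_i)² = 315·(10)² = 31500.
c = 2t²/31500 = 2·211²/31500 = 2.8267.

2.827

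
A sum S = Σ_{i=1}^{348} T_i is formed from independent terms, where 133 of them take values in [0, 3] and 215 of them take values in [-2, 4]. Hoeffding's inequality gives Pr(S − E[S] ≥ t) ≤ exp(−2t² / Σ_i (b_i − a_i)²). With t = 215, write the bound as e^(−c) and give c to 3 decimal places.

Σ(b_i − a_i)² = 133·3² + 215·6² = 8937.
c = 2t² / 8937 = 2·215² / 8937 = 10.3446.

10.345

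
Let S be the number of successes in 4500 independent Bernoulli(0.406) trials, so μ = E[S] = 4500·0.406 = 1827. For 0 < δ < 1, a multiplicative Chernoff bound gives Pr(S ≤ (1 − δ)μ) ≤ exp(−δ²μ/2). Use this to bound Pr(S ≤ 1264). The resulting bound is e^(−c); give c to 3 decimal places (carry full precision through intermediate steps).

Write 1264 = (1 − δ)μ, so δ = 1 − 1264/1827 = 0.3081554…
Then the exponent is δ²μ/2 = (μ − 1264)²/(2μ) = 86.745758.

86.746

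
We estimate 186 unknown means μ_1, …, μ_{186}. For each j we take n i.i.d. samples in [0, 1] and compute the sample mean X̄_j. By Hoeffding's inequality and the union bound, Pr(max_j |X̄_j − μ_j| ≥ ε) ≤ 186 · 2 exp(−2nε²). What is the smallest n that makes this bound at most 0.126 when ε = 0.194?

107

Need 2·186·exp(−2nε²) ≤ 0.126, i.e. exp(−2nε²) ≤ 0.126/372.
So 2nε² ≥ ln(372/0.126) = 7.990367.
Hence n ≥ 7.990367/(2·0.194²) = 106.153.
The smallest integer n is 107.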